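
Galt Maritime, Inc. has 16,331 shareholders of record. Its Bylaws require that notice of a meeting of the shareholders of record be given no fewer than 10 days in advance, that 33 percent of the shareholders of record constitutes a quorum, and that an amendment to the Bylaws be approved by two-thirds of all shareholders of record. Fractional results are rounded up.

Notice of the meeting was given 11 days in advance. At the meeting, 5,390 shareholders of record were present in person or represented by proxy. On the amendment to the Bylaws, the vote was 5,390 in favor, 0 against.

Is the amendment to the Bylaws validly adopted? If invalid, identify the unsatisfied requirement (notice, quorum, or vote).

Invalid — vote requirement not satisfied.

Notice: 11 days given; 10 required. Satisfied.
Quorum: 33% of 16,331 = 5,389.23, rounded up to 5,390; 5,390 present. Satisfied.
Vote: requires two-thirds of all shareholders of record (16,331); 2/3 of 16331 = 10887.33, rounded up to 10888, so 10,888 needed; 5,390 in favor. Not satisfied.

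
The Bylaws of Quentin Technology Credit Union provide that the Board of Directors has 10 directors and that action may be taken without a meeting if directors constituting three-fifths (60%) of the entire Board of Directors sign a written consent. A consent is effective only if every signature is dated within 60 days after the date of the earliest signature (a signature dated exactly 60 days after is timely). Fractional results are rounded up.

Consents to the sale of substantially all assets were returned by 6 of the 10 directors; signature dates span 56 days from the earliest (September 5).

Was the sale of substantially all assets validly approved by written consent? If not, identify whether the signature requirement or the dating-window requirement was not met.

Effective — both the signature and dating-window requirements are satisfied.

Signatures required: three-fifths (60%) of 10 — 3/5 of 10 = 6, so 6 needed; 6 signed. Sufficient.
Dating window: the latest signature is 56 days after the earliest; the limit is 60 days. Within the window.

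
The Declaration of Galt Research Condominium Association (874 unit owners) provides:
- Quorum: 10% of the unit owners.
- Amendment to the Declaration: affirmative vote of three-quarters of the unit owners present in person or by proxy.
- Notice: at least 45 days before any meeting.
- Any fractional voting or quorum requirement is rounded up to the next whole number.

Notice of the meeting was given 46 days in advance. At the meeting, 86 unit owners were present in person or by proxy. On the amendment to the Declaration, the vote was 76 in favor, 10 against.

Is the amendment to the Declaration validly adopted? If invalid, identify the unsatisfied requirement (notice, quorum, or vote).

Invalid — quorum requirement not satisfied.

Notice: 46 days given; 45 required. Satisfied.
Quorum: 10% of 874 = 87.40, rounded up to 88; 86 present. Not satisfied.
Vote: requires three-fourths of those present (86); 3/4 of 86 = 64.50, rounded up to 65, so 65 needed; 76 in favor. Satisfied.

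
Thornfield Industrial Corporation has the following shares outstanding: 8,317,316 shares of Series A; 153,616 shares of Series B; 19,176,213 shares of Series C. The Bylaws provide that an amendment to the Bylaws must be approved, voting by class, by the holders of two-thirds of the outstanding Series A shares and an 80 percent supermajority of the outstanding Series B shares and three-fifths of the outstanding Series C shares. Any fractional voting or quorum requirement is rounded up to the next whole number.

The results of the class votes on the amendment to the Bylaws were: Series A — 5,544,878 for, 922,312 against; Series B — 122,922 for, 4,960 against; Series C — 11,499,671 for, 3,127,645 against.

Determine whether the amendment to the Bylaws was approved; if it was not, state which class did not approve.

Not approved — the Series C shares did not give the required vote.

Series A: 2/3 of 8317316 = 5544877.33, rounded up to 5544878; 5,544,878 required, 5,544,878 in favor — approved.
Series B: 4/5 of 153616 = 122892.80, rounded up to 122893; 122,893 required, 122,922 in favor — approved.
Series C: 3/5 of 19176213 = 11505727.80, rounded up to 11505728; 11,505,728 required, 11,499,671 in favor — not approved.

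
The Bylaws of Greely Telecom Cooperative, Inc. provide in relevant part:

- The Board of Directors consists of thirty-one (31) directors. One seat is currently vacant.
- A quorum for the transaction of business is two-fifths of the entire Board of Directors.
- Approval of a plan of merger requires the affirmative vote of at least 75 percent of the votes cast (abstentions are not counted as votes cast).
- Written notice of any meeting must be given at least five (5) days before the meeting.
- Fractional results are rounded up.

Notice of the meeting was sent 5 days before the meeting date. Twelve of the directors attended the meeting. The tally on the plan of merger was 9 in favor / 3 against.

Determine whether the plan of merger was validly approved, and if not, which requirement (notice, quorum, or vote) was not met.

Invalid — quorum requirement not satisfied.

Notice: 5 days given; 5 required (5 ≥ 5). Satisfied.
Quorum: 12 present; quorum is 13. Not satisfied.
Vote: the plan of merger requires three-fourths of the votes cast (12). 3/4 of 12 = 9, so 9 affirmative votes are needed; 9 voted in favor. Satisfied. (Moot — without a quorum no business can be validly transacted.)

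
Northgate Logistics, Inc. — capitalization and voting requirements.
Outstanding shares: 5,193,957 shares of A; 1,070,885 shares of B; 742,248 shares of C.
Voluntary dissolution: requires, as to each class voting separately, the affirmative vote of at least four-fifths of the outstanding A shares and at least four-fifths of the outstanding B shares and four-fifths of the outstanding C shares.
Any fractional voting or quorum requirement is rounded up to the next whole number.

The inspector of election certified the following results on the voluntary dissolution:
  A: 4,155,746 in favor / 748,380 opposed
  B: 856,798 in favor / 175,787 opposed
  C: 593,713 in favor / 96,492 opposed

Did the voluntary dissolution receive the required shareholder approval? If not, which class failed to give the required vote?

A: 4/5 of 5193957 = 4155165.60, rounded up to 4155166; 4,155,166 required, 4,155,746 in favor — approved.
B: 4/5 of 1070885 = 856708; 856,708 required, 856,798 in favor — approved.
C: 4/5 of 742248 = 593798.40, rounded up to 593799; 593,799 required, 593,713 in favor — not approved.

Not approved — the C shares did not give the required vote.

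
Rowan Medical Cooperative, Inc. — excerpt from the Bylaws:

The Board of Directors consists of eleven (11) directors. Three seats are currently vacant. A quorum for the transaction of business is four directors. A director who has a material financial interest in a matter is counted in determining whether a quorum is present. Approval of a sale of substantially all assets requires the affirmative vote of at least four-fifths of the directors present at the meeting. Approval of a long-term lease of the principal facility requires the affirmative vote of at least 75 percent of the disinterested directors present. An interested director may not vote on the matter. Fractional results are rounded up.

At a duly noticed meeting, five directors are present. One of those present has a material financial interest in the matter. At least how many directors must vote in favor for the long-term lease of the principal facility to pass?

3

The long-term lease of the principal facility requires three-fourths of the disinterested directors present (5 − 1 = 4).
3/4 of 4 = 3.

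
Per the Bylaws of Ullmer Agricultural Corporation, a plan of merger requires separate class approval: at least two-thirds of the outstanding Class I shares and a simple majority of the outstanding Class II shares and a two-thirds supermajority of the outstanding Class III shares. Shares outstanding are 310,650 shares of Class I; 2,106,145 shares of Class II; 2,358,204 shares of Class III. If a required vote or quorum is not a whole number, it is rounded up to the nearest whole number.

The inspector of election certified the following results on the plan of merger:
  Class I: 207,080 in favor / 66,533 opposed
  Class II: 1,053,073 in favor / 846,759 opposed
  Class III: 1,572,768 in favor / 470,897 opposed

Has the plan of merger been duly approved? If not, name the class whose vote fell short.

Class I: 2/3 of 310650 = 207100; 207,100 required, 207,080 in favor — not approved.
Class II: a majority of 2106145 is 1053073; 1,053,073 required, 1,053,073 in favor — approved.
Class III: 2/3 of 2358204 = 1572136; 1,572,136 required, 1,572,768 in favor — approved.

Not approved — the Class I shares did not give the required vote.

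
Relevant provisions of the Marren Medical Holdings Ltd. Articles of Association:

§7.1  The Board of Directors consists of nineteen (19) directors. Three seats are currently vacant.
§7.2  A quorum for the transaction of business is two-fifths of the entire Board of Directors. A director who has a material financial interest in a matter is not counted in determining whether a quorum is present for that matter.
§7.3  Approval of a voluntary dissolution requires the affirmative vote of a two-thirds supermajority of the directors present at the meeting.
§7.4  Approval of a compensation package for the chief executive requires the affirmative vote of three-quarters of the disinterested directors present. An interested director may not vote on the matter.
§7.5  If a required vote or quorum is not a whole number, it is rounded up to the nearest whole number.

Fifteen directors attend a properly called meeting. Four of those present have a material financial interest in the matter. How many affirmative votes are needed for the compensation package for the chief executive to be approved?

9

The compensation package for the chief executive requires three-fourths of the disinterested directors present (15 − 4 = 11).
3/4 of 11 = 8.25, rounded up to 9.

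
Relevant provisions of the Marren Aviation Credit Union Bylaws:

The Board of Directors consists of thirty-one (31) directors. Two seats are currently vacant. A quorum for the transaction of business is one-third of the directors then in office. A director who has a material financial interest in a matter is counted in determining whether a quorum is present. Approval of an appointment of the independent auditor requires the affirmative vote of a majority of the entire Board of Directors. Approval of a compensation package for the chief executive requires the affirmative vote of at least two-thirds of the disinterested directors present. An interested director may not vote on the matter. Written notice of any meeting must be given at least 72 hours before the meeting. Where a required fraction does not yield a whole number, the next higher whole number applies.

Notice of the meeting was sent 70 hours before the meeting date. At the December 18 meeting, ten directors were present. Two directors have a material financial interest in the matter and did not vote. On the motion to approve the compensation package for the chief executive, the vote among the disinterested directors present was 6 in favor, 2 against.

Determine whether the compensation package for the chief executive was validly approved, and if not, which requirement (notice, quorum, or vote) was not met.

Invalid — notice requirement not satisfied.

Notice: 70 hours given; 72 required (70 < 72). Not satisfied.
Quorum: 10 present (interested directors count toward quorum); quorum is 10. Satisfied.
Vote: the compensation package for the chief executive requires two-thirds of the disinterested directors present (10 − 2 = 8). 2/3 of 8 = 5.33, rounded up to 6, so 6 affirmative votes are needed; 6 voted in favor. Satisfied.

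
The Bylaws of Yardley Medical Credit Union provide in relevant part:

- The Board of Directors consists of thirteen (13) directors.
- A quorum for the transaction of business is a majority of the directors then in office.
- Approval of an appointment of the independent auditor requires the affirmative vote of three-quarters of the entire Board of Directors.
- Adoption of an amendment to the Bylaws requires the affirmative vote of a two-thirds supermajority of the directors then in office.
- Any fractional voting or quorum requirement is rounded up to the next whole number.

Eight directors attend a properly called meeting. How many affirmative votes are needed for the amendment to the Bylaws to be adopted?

9

The amendment to the Bylaws requires two-thirds of the directors then in office (13).
2/3 of 13 = 8.67, rounded up to 9.
(Only 8 can vote, so the amendment to the Bylaws cannot pass at this meeting, but the required vote is still 9.)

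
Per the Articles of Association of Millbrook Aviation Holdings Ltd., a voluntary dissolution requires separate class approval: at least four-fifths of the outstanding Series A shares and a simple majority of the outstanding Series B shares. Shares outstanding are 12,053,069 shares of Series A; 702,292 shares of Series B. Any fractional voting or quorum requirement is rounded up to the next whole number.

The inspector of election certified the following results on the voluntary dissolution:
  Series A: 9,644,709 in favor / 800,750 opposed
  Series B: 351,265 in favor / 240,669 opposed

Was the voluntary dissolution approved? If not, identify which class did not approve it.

Series A: 4/5 of 12053069 = 9642455.20, rounded up to 9642456; 9,642,456 required, 9,644,709 in favor — approved.
Series B: a majority of 702292 is 351147; 351,147 required, 351,265 in favor — approved.

Approved — every class gave the required vote.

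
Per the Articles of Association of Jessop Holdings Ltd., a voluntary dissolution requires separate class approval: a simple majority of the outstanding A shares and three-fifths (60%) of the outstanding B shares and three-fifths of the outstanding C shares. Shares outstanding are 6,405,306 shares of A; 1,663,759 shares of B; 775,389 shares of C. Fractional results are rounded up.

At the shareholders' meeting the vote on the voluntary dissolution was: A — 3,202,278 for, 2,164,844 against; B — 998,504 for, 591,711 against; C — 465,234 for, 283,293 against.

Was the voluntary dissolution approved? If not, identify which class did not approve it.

A: a majority of 6405306 is 3202654; 3,202,654 required, 3,202,278 in favor — not approved.
B: 3/5 of 1663759 = 998255.40, rounded up to 998256; 998,256 required, 998,504 in favor — approved.
C: 3/5 of 775389 = 465233.40, rounded up to 465234; 465,234 required, 465,234 in favor — approved.

Not approved — the A shares did not give the required vote.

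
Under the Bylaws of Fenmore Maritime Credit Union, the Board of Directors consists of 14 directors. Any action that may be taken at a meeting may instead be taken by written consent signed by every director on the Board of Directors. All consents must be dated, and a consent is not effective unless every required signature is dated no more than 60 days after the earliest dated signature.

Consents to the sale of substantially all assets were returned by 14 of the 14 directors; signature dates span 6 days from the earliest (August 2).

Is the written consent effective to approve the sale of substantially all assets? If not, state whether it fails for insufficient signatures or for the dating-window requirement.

Effective — both the signature and dating-window requirements are satisfied.

Signatures required: all of 14 — unanimous means all 14, so 14 needed; 14 signed. Sufficient.
Dating window: the latest signature is 6 days after the earliest; the limit is 60 days. Within the window.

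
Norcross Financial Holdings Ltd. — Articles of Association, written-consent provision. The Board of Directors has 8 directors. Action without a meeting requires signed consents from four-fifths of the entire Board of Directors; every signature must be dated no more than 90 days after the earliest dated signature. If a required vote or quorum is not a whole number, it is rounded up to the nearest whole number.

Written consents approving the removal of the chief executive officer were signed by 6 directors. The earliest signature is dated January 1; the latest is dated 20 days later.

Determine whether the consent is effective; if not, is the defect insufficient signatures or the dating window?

Signatures required: four-fifths of 8 — 4/5 of 8 = 6.40, rounded up to 7, so 7 needed; 6 signed. Insufficient.
Dating window: the latest signature is 20 days after the earliest; the limit is 90 days. Within the window.

Not effective — insufficient signatures.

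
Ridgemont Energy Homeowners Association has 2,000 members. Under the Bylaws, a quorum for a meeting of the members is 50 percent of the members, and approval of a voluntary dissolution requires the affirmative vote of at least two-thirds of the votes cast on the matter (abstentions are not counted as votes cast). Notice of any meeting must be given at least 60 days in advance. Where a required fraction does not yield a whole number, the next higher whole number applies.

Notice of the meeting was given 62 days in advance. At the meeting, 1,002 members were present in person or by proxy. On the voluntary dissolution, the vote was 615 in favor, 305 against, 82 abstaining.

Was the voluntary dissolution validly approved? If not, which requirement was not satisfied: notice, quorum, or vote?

Notice: 62 days given; 60 required. Satisfied.
Quorum: 50% of 2,000 = 1,000; 1,002 present. Satisfied.
Vote: requires two-thirds of the votes cast (1,002 − 82 abstaining = 920); 2/3 of 920 = 613.33, rounded up to 614, so 614 needed; 615 in favor. Satisfied.

Valid — all requirements satisfied.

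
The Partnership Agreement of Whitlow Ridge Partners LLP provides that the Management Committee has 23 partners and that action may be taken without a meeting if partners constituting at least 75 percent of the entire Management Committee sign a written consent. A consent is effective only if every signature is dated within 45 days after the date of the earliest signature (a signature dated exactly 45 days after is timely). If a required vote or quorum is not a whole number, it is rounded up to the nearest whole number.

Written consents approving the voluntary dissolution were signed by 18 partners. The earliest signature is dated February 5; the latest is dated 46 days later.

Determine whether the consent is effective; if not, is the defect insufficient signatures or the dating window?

Not effective — dating-window requirement not satisfied.

Signatures required: at least 75 percent of 23 — 3/4 of 23 = 17.25, rounded up to 18, so 18 needed; 18 signed. Sufficient.
Dating window: the latest signature is 46 days after the earliest; the limit is 45 days. Outside the window.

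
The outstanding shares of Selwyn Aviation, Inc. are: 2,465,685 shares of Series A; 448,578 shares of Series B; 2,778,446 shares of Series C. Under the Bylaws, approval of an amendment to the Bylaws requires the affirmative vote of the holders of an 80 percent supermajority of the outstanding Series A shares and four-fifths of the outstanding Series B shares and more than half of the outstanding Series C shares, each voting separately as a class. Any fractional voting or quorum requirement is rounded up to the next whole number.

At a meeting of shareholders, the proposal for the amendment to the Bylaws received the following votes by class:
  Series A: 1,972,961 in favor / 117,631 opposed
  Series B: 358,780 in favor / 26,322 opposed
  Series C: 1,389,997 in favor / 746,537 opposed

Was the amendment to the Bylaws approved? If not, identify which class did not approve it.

Not approved — the Series B shares did not give the required vote.

Series A: 4/5 of 2465685 = 1972548; 1,972,548 required, 1,972,961 in favor — approved.
Series B: 4/5 of 448578 = 358862.40, rounded up to 358863; 358,863 required, 358,780 in favor — not approved.
Series C: a majority of 2778446 is 1389224; 1,389,224 required, 1,389,997 in favor — approved.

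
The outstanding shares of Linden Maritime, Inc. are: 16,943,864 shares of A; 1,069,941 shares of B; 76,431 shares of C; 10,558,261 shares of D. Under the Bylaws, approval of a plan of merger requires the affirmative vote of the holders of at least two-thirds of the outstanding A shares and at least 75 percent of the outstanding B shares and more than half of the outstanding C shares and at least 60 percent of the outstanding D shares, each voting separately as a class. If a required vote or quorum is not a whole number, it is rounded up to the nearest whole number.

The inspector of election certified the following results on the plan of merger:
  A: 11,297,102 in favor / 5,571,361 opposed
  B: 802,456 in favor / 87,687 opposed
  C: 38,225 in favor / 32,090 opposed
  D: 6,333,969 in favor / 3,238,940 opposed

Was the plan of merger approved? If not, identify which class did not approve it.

A: 2/3 of 16943864 = 11295909.33, rounded up to 11295910; 11,295,910 required, 11,297,102 in favor — approved.
B: 3/4 of 1069941 = 802455.75, rounded up to 802456; 802,456 required, 802,456 in favor — approved.
C: a majority of 76431 is 38216; 38,216 required, 38,225 in favor — approved.
D: 3/5 of 10558261 = 6334956.60, rounded up to 6334957; 6,334,957 required, 6,333,969 in favor — not approved.

Not approved — the D shares did not give the required vote.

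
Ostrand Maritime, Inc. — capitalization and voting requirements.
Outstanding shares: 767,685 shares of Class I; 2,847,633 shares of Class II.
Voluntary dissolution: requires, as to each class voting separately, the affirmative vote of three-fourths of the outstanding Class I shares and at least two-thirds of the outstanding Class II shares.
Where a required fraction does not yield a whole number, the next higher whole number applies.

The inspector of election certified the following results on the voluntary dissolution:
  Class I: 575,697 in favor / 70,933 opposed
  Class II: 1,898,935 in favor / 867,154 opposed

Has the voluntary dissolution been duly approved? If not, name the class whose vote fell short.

Class I: 3/4 of 767685 = 575763.75, rounded up to 575764; 575,764 required, 575,697 in favor — not approved.
Class II: 2/3 of 2847633 = 1898422; 1,898,422 required, 1,898,935 in favor — approved.

Not approved — the Class I shares did not give the required vote.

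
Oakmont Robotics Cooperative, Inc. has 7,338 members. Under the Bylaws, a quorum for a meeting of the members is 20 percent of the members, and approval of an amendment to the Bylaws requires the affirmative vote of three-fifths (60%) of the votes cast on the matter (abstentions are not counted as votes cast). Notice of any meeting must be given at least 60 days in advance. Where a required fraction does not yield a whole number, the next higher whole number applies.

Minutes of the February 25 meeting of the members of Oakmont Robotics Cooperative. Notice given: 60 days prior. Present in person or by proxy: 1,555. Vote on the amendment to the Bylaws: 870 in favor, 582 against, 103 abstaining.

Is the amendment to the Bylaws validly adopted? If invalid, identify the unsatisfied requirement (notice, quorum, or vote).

Invalid — vote requirement not satisfied.

Notice: 60 days given; 60 required. Satisfied.
Quorum: 20% of 7,338 = 1,467.60, rounded up to 1,468; 1,555 present. Satisfied.
Vote: requires three-fifths of the votes cast (1,555 − 103 abstaining = 1,452); 3/5 of 1452 = 871.20, rounded up to 872, so 872 needed; 870 in favor. Not satisfied.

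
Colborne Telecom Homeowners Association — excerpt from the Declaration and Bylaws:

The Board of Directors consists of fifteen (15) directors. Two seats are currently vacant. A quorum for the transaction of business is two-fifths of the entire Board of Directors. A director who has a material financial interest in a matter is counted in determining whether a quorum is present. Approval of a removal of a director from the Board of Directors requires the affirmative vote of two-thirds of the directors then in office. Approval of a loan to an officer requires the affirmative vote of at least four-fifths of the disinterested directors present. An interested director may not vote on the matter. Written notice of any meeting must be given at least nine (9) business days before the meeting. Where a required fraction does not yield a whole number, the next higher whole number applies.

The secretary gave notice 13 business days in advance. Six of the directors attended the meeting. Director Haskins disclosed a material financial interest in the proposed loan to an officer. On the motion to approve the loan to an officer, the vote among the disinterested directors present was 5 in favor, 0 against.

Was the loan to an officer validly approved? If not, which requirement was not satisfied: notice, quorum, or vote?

Notice: 13 business days given; 9 required (13 ≥ 9). Satisfied.
Quorum: 6 present (interested directors count toward quorum); quorum is 6. Satisfied.
Vote: the loan to an officer requires four-fifths of the disinterested directors present (6 − 1 = 5). 4/5 of 5 = 4, so 4 affirmative votes are needed; 5 voted in favor. Satisfied.

Valid — all requirements satisfied.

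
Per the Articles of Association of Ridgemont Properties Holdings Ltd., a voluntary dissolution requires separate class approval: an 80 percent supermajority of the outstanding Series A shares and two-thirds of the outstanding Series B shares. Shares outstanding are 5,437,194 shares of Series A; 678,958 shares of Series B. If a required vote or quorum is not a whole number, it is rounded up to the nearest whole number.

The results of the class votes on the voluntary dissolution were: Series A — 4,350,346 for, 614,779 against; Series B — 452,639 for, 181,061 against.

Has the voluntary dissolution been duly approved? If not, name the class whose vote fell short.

Series A: 4/5 of 5437194 = 4349755.20, rounded up to 4349756; 4,349,756 required, 4,350,346 in favor — approved.
Series B: 2/3 of 678958 = 452638.67, rounded up to 452639; 452,639 required, 452,639 in favor — approved.

Approved — every class gave the required vote.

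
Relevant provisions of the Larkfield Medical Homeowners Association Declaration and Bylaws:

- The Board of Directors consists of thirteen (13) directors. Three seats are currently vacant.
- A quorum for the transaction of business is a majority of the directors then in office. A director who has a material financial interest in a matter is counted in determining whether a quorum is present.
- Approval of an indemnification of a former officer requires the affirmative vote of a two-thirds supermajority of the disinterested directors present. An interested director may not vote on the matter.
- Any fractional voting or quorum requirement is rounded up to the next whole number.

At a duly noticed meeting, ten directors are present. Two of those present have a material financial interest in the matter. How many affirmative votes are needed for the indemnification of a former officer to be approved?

The indemnification of a former officer requires two-thirds of the disinterested directors present (10 − 2 = 8).
2/3 of 8 = 5.33, rounded up to 6.

6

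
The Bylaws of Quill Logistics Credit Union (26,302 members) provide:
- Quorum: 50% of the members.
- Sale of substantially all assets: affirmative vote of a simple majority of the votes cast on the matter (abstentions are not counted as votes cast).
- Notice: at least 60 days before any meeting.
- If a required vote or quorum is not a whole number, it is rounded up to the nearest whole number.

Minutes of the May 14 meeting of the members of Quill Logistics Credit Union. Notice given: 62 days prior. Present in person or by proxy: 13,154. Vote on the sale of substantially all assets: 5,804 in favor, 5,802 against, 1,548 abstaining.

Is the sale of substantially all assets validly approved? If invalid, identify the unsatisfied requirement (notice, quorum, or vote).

Notice: 62 days given; 60 required. Satisfied.
Quorum: 50% of 26,302 = 13,151; 13,154 present. Satisfied.
Vote: requires a majority of the votes cast (13,154 − 1,548 abstaining = 11,606); a majority of 11606 is 5804, so 5,804 needed; 5,804 in favor. Satisfied.

Valid — all requirements satisfied.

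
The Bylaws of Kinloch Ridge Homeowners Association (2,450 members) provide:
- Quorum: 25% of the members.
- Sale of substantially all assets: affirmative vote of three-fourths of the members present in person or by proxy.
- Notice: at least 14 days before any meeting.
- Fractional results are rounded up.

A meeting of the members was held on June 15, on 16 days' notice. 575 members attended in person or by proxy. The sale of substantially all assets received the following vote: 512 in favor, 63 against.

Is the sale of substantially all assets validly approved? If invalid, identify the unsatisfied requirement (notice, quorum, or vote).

Notice: 16 days given; 14 required. Satisfied.
Quorum: 25% of 2,450 = 612.50, rounded up to 613; 575 present. Not satisfied.
Vote: requires three-fourths of those present (575); 3/4 of 575 = 431.25, rounded up to 432, so 432 needed; 512 in favor. Satisfied.

Invalid — quorum requirement not satisfied.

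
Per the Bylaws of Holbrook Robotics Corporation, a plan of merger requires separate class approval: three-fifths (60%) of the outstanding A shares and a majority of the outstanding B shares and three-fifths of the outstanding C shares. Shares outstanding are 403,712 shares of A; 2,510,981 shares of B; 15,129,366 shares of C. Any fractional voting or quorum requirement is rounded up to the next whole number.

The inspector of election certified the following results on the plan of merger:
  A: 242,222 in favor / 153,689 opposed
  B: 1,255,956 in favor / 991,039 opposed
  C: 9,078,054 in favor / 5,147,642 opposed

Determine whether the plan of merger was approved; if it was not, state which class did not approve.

Not approved — the A shares did not give the required vote.

A: 3/5 of 403712 = 242227.20, rounded up to 242228; 242,228 required, 242,222 in favor — not approved.
B: a majority of 2510981 is 1255491; 1,255,491 required, 1,255,956 in favor — approved.
C: 3/5 of 15129366 = 9077619.60, rounded up to 9077620; 9,077,620 required, 9,078,054 in favor — approved.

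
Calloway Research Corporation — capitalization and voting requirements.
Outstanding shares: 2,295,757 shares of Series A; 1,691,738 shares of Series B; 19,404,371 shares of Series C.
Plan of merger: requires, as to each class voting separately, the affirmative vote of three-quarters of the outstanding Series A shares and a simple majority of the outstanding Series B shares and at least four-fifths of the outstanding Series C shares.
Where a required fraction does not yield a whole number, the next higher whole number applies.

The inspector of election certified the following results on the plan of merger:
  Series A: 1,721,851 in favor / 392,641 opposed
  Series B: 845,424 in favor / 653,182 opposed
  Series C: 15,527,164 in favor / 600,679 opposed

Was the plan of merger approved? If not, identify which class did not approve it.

Series A: 3/4 of 2295757 = 1721817.75, rounded up to 1721818; 1,721,818 required, 1,721,851 in favor — approved.
Series B: a majority of 1691738 is 845870; 845,870 required, 845,424 in favor — not approved.
Series C: 4/5 of 19404371 = 15523496.80, rounded up to 15523497; 15,523,497 required, 15,527,164 in favor — approved.

Not approved — the Series B shares did not give the required vote.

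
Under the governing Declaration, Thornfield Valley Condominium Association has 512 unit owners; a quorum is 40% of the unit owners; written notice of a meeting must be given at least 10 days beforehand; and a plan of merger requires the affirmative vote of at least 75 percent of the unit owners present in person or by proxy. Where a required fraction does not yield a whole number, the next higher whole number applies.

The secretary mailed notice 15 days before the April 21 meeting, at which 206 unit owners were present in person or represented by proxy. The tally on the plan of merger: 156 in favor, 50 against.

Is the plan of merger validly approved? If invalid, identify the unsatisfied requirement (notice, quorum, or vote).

Notice: 15 days given; 10 required. Satisfied.
Quorum: 40% of 512 = 204.80, rounded up to 205; 206 present. Satisfied.
Vote: requires three-fourths of those present (206); 3/4 of 206 = 154.50, rounded up to 155, so 155 needed; 156 in favor. Satisfied.

Valid — all requirements satisfied.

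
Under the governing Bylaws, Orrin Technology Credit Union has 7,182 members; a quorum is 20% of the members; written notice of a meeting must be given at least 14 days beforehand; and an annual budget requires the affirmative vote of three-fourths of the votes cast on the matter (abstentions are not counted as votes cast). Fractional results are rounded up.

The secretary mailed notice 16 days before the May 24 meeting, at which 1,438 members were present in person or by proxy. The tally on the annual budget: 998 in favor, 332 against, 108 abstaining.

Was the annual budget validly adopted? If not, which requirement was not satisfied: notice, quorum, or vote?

Valid — all requirements satisfied.

Notice: 16 days given; 14 required. Satisfied.
Quorum: 20% of 7,182 = 1,436.40, rounded up to 1,437; 1,438 present. Satisfied.
Vote: requires three-fourths of the votes cast (1,438 − 108 abstaining = 1,330); 3/4 of 1330 = 997.50, rounded up to 998, so 998 needed; 998 in favor. Satisfied.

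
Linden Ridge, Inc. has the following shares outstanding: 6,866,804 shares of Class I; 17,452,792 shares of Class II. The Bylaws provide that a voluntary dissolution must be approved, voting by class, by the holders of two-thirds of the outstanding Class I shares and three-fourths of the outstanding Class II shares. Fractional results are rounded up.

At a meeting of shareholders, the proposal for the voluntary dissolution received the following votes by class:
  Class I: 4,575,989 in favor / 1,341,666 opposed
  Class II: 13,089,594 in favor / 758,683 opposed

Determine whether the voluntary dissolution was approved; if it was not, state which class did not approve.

Not approved — the Class I shares did not give the required vote.

Class I: 2/3 of 6866804 = 4577869.33, rounded up to 4577870; 4,577,870 required, 4,575,989 in favor — not approved.
Class II: 3/4 of 17452792 = 13089594; 13,089,594 required, 13,089,594 in favor — approved.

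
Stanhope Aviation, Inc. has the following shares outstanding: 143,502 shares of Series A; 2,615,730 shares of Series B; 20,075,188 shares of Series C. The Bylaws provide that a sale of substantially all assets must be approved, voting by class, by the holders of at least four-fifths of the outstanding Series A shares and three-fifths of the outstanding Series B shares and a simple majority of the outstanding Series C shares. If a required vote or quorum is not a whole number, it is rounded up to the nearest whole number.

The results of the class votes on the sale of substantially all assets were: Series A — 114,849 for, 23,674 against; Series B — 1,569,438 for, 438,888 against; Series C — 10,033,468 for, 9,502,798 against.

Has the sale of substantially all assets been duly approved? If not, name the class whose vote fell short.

Not approved — the Series C shares did not give the required vote.

Series A: 4/5 of 143502 = 114801.60, rounded up to 114802; 114,802 required, 114,849 in favor — approved.
Series B: 3/5 of 2615730 = 1569438; 1,569,438 required, 1,569,438 in favor — approved.
Series C: a majority of 20075188 is 10037595; 10,037,595 required, 10,033,468 in favor — not approved.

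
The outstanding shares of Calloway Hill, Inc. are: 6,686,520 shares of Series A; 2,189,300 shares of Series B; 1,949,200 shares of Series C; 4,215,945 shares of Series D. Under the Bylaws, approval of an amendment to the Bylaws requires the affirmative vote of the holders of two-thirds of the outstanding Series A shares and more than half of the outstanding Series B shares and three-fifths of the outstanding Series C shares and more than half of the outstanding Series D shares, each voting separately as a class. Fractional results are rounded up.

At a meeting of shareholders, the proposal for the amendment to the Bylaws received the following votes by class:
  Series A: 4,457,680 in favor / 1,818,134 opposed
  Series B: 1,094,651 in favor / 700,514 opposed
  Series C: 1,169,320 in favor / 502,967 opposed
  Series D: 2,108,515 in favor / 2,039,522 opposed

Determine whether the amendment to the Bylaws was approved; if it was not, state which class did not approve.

Not approved — the Series C shares did not give the required vote.

Series A: 2/3 of 6686520 = 4457680; 4,457,680 required, 4,457,680 in favor — approved.
Series B: a majority of 2189300 is 1094651; 1,094,651 required, 1,094,651 in favor — approved.
Series C: 3/5 of 1949200 = 1169520; 1,169,520 required, 1,169,320 in favor — not approved.
Series D: a majority of 4215945 is 2107973; 2,107,973 required, 2,108,515 in favor — approved.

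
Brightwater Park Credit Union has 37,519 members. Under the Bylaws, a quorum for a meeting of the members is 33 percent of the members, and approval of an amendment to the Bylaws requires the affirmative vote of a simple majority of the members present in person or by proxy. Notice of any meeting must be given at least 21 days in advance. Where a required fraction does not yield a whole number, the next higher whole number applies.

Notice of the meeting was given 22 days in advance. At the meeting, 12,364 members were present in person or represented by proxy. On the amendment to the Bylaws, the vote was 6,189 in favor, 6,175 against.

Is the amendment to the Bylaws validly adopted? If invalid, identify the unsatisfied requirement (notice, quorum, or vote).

Notice: 22 days given; 21 required. Satisfied.
Quorum: 33% of 37,519 = 12,381.27, rounded up to 12,382; 12,364 present. Not satisfied.
Vote: requires a majority of those present (12,364); a majority of 12364 is 6183, so 6,183 needed; 6,189 in favor. Satisfied.

Invalid — quorum requirement not satisfied.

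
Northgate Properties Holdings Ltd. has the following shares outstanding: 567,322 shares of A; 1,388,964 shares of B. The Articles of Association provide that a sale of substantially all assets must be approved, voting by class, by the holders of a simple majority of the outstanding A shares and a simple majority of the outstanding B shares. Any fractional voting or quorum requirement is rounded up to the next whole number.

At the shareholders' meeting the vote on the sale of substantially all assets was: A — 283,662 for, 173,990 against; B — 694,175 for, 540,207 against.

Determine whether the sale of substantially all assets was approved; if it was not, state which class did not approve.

A: a majority of 567322 is 283662; 283,662 required, 283,662 in favor — approved.
B: a majority of 1388964 is 694483; 694,483 required, 694,175 in favor — not approved.

Not approved — the B shares did not give the required vote.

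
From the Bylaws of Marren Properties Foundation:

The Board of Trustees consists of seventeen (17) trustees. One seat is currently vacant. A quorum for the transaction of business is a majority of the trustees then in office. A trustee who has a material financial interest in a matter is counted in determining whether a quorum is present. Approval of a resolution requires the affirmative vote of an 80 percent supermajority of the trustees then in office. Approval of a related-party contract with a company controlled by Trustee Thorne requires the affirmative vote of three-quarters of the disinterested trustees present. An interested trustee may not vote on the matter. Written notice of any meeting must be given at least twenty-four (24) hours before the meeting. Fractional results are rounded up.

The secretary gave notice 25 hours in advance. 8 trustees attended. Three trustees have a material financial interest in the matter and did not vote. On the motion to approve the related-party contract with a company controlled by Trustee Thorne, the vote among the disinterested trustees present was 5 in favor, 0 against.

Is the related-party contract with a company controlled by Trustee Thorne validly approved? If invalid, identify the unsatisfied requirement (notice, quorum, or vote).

Notice: 25 hours given; 24 required (25 ≥ 24). Satisfied.
Quorum: 8 present (interested trustees count toward quorum); quorum is 9. Not satisfied.
Vote: the related-party contract with a company controlled by Trustee Thorne requires three-fourths of the disinterested trustees present (8 − 3 = 5). 3/4 of 5 = 3.75, rounded up to 4, so 4 affirmative votes are needed; 5 voted in favor. Satisfied. (Moot — without a quorum no business can be validly transacted.)

Invalid — quorum requirement not satisfied.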